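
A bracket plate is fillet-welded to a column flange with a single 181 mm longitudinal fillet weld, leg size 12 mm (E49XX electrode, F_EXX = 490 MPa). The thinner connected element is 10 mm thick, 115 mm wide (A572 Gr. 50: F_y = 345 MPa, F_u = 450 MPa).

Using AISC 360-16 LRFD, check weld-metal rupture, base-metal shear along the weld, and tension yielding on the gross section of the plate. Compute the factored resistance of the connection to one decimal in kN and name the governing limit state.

Weld metal: throat = 0.707×12 = 8.484 mm, L = 181 mm. φR_n = 0.75 × 0.6 × 490 × 8.484 × 181 = 338.6 kN.
Base metal shear (10 mm plate): yield φR_n = 1.0×0.6×345×10×181 = 374.7 kN; rupture φR_n = 0.75×0.6×450×10×181 = 366.5 kN; take 366.5 kN (rupture).
Tension yield (gross): A_g = 115×10 = 1150 mm². φR_n = 0.90 × 345 × 1150 = 357.1 kN.
Governing: min(338.6, 366.5, 357.1) = 338.6 kN → weld metal.

338.6 kN (weld metal governs)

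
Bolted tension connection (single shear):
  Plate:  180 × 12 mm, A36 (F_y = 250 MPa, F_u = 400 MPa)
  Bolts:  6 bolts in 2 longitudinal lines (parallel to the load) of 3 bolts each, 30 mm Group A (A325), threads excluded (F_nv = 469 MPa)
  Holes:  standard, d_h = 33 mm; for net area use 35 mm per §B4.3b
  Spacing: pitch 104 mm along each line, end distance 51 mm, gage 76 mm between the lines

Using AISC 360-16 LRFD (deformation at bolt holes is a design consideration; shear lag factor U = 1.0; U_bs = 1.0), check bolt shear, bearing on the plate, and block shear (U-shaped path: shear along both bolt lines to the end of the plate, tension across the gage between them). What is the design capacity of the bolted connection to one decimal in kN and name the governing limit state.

846.9 kN (block shear governs)

Bolt shear: A_b = π(30)²/4 = 706.86 mm². φR_n = 0.75 × 469 × 706.86 × 6 × 1 = 1491.8 kN.
Bearing (12 mm plate, F_u = 400 MPa): end bolts L_c = 51 − 33/2 = 34.5, R_n = min(1.2×34.5×12×400, 2.4×30×12×400) = 198.72 kN/bolt; interior L_c = 104 − 33 = 71, R_n = 345.6 kN/bolt. φR_n = 0.75 × (2×198.72 + 4×345.6) = 1334.9 kN.
Block shear: shear path 2×[51+2×104] = 2×259 mm, A_gv = 6216, A_nv = 2×(259 − 2.5×35)×12 = 4116 mm²; tension across gage: (76 − 1×35)×12 = 492 mm². R_n = min(0.6×400×4116, 0.6×250×6216) + 1.0×400×492 = min(987.84, 932.4) + 196.8 = 1129.2 kN. φR_n = 0.75 × 1129.2 = 846.9 kN.
Governing: min(1491.8, 1334.9, 846.9) = 846.9 kN → block shear.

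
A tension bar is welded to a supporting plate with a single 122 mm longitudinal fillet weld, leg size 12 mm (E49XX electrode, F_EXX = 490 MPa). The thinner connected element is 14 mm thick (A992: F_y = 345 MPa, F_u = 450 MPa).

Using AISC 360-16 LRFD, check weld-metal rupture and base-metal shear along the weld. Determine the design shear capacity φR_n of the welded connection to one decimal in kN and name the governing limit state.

Weld metal: throat = 0.707×12 = 8.484 mm, L = 122 mm. φR_n = 0.75 × 0.6 × 490 × 8.484 × 122 = 228.2 kN.
Base metal shear (14 mm plate): yield φR_n = 1.0×0.6×345×14×122 = 353.6 kN; rupture φR_n = 0.75×0.6×450×14×122 = 345.9 kN; take 345.9 kN (rupture).
Governing: min(228.2, 345.9) = 228.2 kN → weld metal.

228.2 kN (weld metal governs)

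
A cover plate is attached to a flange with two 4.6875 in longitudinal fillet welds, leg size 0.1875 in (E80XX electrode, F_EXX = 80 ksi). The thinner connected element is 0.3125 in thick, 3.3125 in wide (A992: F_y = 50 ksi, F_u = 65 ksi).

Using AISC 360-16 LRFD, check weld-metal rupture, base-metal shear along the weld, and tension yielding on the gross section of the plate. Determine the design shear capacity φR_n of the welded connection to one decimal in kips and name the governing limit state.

Weld metal: throat = 0.707×0.1875 = 0.13256 in, L = 2×4.6875 = 9.375 in. φR_n = 0.75 × 0.6 × 80 × 0.13256 × 9.375 = 44.7 kips.
Base metal shear (0.3125 in plate): yield φR_n = 1.0×0.6×50×0.3125×9.375 = 87.9 kips; rupture φR_n = 0.75×0.6×65×0.3125×9.375 = 85.7 kips; take 85.7 kips (rupture).
Tension yield (gross): A_g = 3.3125×0.3125 = 1.0352 in². φR_n = 0.90 × 50 × 1.0352 = 46.6 kips.
Governing: min(44.7, 85.7, 46.6) = 44.7 kips → weld metal.

44.7 kips (weld metal governs)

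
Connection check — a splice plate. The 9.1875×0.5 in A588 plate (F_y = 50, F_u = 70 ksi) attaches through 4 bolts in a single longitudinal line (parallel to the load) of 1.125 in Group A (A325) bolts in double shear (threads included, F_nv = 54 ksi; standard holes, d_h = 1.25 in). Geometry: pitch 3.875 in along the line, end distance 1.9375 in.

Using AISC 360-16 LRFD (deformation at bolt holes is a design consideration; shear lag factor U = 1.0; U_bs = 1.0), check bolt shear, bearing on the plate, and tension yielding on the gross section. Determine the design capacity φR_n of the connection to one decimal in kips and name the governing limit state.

Bolt shear: A_b = π(1.125)²/4 = 0.99402 in². φR_n = 0.75 × 54 × 0.99402 × 4 × 2 = 322.1 kips.
Bearing (0.5 in plate, F_u = 70 ksi): end bolts L_c = 1.9375 − 1.25/2 = 1.3125, R_n = min(1.2×1.3125×0.5×70, 2.4×1.125×0.5×70) = 55.125 kips/bolt; interior L_c = 3.875 − 1.25 = 2.625, R_n = 94.5 kips/bolt. φR_n = 0.75 × (1×55.125 + 3×94.5) = 254.0 kips.
Tension yield (gross): A_g = 9.1875×0.5 = 4.5938 in². φR_n = 0.90 × 50 × 4.5938 = 206.7 kips.
Governing: min(322.1, 254.0, 206.7) = 206.7 kips → gross-section yield.

206.7 kips (gross-section yield governs)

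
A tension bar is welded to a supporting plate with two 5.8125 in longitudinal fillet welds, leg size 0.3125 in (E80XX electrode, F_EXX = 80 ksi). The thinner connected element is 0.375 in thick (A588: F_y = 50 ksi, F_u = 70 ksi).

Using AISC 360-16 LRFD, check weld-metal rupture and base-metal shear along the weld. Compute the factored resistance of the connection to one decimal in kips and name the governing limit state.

Weld metal: throat = 0.707×0.3125 = 0.22094 in, L = 2×5.8125 = 11.625 in. φR_n = 0.75 × 0.6 × 80 × 0.22094 × 11.625 = 92.5 kips.
Base metal shear (0.375 in plate): yield φR_n = 1.0×0.6×50×0.375×11.625 = 130.8 kips; rupture φR_n = 0.75×0.6×70×0.375×11.625 = 137.3 kips; take 130.8 kips (yield).
Governing: min(92.5, 130.8) = 92.5 kips → weld metal.

92.5 kips (weld metal governs)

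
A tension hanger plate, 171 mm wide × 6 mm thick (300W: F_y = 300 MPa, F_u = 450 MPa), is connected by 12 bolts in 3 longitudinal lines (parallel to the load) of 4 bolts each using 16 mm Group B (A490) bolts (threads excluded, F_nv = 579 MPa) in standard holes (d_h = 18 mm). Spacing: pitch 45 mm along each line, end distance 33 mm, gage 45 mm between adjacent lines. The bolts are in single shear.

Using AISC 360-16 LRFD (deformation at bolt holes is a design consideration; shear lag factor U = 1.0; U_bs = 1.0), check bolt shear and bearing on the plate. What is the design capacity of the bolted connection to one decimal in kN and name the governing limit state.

Bolt shear: A_b = π(16)²/4 = 201.06 mm². φR_n = 0.75 × 579 × 201.06 × 12 × 1 = 1047.7 kN.
Bearing (6 mm plate, F_u = 450 MPa): end bolts L_c = 33 − 18/2 = 24, R_n = min(1.2×24×6×450, 2.4×16×6×450) = 77.76 kN/bolt; interior L_c = 45 − 18 = 27, R_n = 87.48 kN/bolt. φR_n = 0.75 × (3×77.76 + 9×87.48) = 765.5 kN.
Governing: min(1047.7, 765.5) = 765.5 kN → bearing.

765.5 kN (bearing governs)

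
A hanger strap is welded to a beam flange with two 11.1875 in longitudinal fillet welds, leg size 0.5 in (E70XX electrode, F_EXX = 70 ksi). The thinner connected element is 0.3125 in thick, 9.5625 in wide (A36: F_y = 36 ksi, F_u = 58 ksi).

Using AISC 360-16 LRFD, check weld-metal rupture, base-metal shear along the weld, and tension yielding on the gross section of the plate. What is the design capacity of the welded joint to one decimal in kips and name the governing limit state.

96.8 kips (gross-section yield governs)

Weld metal: throat = 0.707×0.5 = 0.3535 in, L = 2×11.1875 = 22.375 in. φR_n = 0.75 × 0.6 × 70 × 0.3535 × 22.375 = 249.2 kips.
Base metal shear (0.3125 in plate): yield φR_n = 1.0×0.6×36×0.3125×22.375 = 151.0 kips; rupture φR_n = 0.75×0.6×58×0.3125×22.375 = 182.5 kips; take 151.0 kips (yield).
Tension yield (gross): A_g = 9.5625×0.3125 = 2.9883 in². φR_n = 0.90 × 36 × 2.9883 = 96.8 kips.
Governing: min(249.2, 151.0, 96.8) = 96.8 kips → gross-section yield.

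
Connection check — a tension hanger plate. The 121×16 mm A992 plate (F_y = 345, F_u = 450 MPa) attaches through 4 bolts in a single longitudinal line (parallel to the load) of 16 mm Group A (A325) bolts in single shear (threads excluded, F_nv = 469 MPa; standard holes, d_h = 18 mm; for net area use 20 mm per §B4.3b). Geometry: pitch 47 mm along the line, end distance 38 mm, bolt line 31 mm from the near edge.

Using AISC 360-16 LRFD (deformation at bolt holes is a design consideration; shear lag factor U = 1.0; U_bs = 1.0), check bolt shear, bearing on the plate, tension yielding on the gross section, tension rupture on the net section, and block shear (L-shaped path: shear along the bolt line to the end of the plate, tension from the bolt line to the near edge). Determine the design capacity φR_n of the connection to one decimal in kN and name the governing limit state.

Bolt shear: A_b = π(16)²/4 = 201.06 mm². φR_n = 0.75 × 469 × 201.06 × 4 × 1 = 282.9 kN.
Bearing (16 mm plate, F_u = 450 MPa): end bolts L_c = 38 − 18/2 = 29, R_n = min(1.2×29×16×450, 2.4×16×16×450) = 250.56 kN/bolt; interior L_c = 47 − 18 = 29, R_n = 250.56 kN/bolt. φR_n = 0.75 × (1×250.56 + 3×250.56) = 751.7 kN.
Tension yield (gross): A_g = 121×16 = 1936 mm². φR_n = 0.90 × 345 × 1936 = 601.1 kN.
Tension rupture (net): A_n = (121 − 1×20)×16 = 1616 mm² (U = 1.0, A_e = A_n). φR_n = 0.75 × 450 × 1616 = 545.4 kN.
Block shear: shear path 1×[38+3×47] = 1×179 mm, A_gv = 2864, A_nv = 1×(179 − 3.5×20)×16 = 1744 mm²; tension to near edge: (31 − 0.5×20)×16 = 336 mm². R_n = min(0.6×450×1744, 0.6×345×2864) + 1.0×450×336 = min(470.88, 592.85) + 151.2 = 622.08 kN. φR_n = 0.75 × 622.08 = 466.6 kN.
Governing: min(282.9, 751.7, 601.1, 545.4, 466.6) = 282.9 kN → bolt shear.

282.9 kN (bolt shear governs)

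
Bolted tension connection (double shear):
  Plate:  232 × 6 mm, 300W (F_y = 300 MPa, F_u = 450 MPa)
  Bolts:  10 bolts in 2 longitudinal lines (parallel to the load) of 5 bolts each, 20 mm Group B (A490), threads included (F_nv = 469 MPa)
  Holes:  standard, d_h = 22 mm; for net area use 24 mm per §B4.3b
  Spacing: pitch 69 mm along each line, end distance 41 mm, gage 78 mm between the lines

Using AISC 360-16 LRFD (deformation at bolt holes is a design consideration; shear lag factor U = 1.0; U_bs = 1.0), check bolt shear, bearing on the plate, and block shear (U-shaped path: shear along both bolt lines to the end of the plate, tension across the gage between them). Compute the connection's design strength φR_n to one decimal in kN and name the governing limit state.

Bolt shear: A_b = π(20)²/4 = 314.16 mm². φR_n = 0.75 × 469 × 314.16 × 10 × 2 = 2210.1 kN.
Bearing (6 mm plate, F_u = 450 MPa): end bolts L_c = 41 − 22/2 = 30, R_n = min(1.2×30×6×450, 2.4×20×6×450) = 97.2 kN/bolt; interior L_c = 69 − 22 = 47, R_n = 129.6 kN/bolt. φR_n = 0.75 × (2×97.2 + 8×129.6) = 923.4 kN.
Block shear: shear path 2×[41+4×69] = 2×317 mm, A_gv = 3804, A_nv = 2×(317 − 4.5×24)×6 = 2508 mm²; tension across gage: (78 − 1×24)×6 = 324 mm². R_n = min(0.6×450×2508, 0.6×300×3804) + 1.0×450×324 = min(677.16, 684.72) + 145.8 = 822.96 kN. φR_n = 0.75 × 822.96 = 617.2 kN.
Governing: min(2210.1, 923.4, 617.2) = 617.2 kN → block shear.

617.2 kN (block shear governs)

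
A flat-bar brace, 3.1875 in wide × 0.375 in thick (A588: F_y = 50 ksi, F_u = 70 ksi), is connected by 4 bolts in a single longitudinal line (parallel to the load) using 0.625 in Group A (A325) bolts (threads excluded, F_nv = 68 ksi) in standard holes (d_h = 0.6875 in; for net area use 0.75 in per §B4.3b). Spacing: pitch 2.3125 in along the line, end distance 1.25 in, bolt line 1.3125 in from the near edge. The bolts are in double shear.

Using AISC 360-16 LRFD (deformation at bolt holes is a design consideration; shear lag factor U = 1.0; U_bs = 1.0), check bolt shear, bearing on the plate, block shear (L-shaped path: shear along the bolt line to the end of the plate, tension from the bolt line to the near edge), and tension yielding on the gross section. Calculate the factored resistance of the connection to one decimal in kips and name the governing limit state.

Bolt shear: A_b = π(0.625)²/4 = 0.3068 in². φR_n = 0.75 × 68 × 0.3068 × 4 × 2 = 125.2 kips.
Bearing (0.375 in plate, F_u = 70 ksi): end bolts L_c = 1.25 − 0.6875/2 = 0.90625, R_n = min(1.2×0.90625×0.375×70, 2.4×0.625×0.375×70) = 28.547 kips/bolt; interior L_c = 2.3125 − 0.6875 = 1.625, R_n = 39.375 kips/bolt. φR_n = 0.75 × (1×28.547 + 3×39.375) = 110.0 kips.
Block shear: shear path 1×[1.25+3×2.3125] = 1×8.1875 in, A_gv = 3.0703, A_nv = 1×(8.1875 − 3.5×0.75)×0.375 = 2.0859 in²; tension to near edge: (1.3125 − 0.5×0.75)×0.375 = 0.35156 in². R_n = min(0.6×70×2.0859, 0.6×50×3.0703) + 1.0×70×0.35156 = min(87.608, 92.109) + 24.609 = 112.22 kips. φR_n = 0.75 × 112.22 = 84.2 kips.
Tension yield (gross): A_g = 3.1875×0.375 = 1.1953 in². φR_n = 0.90 × 50 × 1.1953 = 53.8 kips.
Governing: min(125.2, 110.0, 84.2, 53.8) = 53.8 kips → gross-section yield.

53.8 kips (gross-section yield governs)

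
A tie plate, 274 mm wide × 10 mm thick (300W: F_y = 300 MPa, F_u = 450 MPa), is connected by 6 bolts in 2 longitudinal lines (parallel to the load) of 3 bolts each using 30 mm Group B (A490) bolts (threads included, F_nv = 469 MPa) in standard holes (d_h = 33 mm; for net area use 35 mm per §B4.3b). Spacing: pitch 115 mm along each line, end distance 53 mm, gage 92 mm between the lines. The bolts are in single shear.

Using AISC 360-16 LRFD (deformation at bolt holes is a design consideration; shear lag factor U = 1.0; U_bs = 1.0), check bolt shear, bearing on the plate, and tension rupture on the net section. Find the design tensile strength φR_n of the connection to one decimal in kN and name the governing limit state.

688.5 kN (net-section rupture governs)

Bolt shear: A_b = π(30)²/4 = 706.86 mm². φR_n = 0.75 × 469 × 706.86 × 6 × 1 = 1491.8 kN.
Bearing (10 mm plate, F_u = 450 MPa): end bolts L_c = 53 − 33/2 = 36.5, R_n = min(1.2×36.5×10×450, 2.4×30×10×450) = 197.1 kN/bolt; interior L_c = 115 − 33 = 82, R_n = 324 kN/bolt. φR_n = 0.75 × (2×197.1 + 4×324) = 1267.7 kN.
Tension rupture (net): A_n = (274 − 2×35)×10 = 2040 mm² (U = 1.0, A_e = A_n). φR_n = 0.75 × 450 × 2040 = 688.5 kN.
Governing: min(1491.8, 1267.7, 688.5) = 688.5 kN → net-section rupture.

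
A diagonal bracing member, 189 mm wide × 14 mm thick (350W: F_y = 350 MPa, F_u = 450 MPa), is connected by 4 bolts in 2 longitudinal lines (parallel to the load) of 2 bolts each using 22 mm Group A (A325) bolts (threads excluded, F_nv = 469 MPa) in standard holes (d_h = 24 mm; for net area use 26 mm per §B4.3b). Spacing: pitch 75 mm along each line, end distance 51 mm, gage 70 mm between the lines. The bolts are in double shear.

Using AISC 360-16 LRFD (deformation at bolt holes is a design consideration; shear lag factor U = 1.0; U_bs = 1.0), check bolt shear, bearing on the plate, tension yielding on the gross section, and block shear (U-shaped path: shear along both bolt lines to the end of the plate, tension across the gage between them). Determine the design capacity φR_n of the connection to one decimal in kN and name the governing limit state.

Bolt shear: A_b = π(22)²/4 = 380.13 mm². φR_n = 0.75 × 469 × 380.13 × 4 × 2 = 1069.7 kN.
Bearing (14 mm plate, F_u = 450 MPa): end bolts L_c = 51 − 24/2 = 39, R_n = min(1.2×39×14×450, 2.4×22×14×450) = 294.84 kN/bolt; interior L_c = 75 − 24 = 51, R_n = 332.64 kN/bolt. φR_n = 0.75 × (2×294.84 + 2×332.64) = 941.2 kN.
Tension yield (gross): A_g = 189×14 = 2646 mm². φR_n = 0.90 × 350 × 2646 = 833.5 kN.
Block shear: shear path 2×[51+1×75] = 2×126 mm, A_gv = 3528, A_nv = 2×(126 − 1.5×26)×14 = 2436 mm²; tension across gage: (70 − 1×26)×14 = 616 mm². R_n = min(0.6×450×2436, 0.6×350×3528) + 1.0×450×616 = min(657.72, 740.88) + 277.2 = 934.92 kN. φR_n = 0.75 × 934.92 = 701.2 kN.
Governing: min(1069.7, 941.2, 833.5, 701.2) = 701.2 kN → block shear.

701.2 kN (block shear governs)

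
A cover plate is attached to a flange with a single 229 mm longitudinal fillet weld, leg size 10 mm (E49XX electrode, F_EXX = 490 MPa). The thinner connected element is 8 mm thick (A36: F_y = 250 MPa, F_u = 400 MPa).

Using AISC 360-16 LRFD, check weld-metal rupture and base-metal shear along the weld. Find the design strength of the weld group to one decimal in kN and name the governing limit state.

Weld metal: throat = 0.707×10 = 7.07 mm, L = 229 mm. φR_n = 0.75 × 0.6 × 490 × 7.07 × 229 = 357.0 kN.
Base metal shear (8 mm plate): yield φR_n = 1.0×0.6×250×8×229 = 274.8 kN; rupture φR_n = 0.75×0.6×400×8×229 = 329.8 kN; take 274.8 kN (yield).
Governing: min(357.0, 274.8) = 274.8 kN → base-metal shear.

274.8 kN (base-metal shear governs)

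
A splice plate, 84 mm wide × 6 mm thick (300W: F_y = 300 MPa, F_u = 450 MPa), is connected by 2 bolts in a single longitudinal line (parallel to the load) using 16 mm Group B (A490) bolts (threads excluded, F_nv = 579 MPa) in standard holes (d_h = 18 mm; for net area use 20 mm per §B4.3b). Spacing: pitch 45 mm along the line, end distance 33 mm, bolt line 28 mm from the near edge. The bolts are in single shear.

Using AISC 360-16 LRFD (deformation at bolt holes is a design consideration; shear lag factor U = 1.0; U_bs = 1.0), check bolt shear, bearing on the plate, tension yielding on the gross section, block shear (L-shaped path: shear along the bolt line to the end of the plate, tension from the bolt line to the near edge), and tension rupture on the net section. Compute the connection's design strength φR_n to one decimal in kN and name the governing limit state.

Bolt shear: A_b = π(16)²/4 = 201.06 mm². φR_n = 0.75 × 579 × 201.06 × 2 × 1 = 174.6 kN.
Bearing (6 mm plate, F_u = 450 MPa): end bolts L_c = 33 − 18/2 = 24, R_n = min(1.2×24×6×450, 2.4×16×6×450) = 77.76 kN/bolt; interior L_c = 45 − 18 = 27, R_n = 87.48 kN/bolt. φR_n = 0.75 × (1×77.76 + 1×87.48) = 123.9 kN.
Tension yield (gross): A_g = 84×6 = 504 mm². φR_n = 0.90 × 300 × 504 = 136.1 kN.
Block shear: shear path 1×[33+1×45] = 1×78 mm, A_gv = 468, A_nv = 1×(78 − 1.5×20)×6 = 288 mm²; tension to near edge: (28 − 0.5×20)×6 = 108 mm². R_n = min(0.6×450×288, 0.6×300×468) + 1.0×450×108 = min(77.76, 84.24) + 48.6 = 126.36 kN. φR_n = 0.75 × 126.36 = 94.8 kN.
Tension rupture (net): A_n = (84 − 1×20)×6 = 384 mm² (U = 1.0, A_e = A_n). φR_n = 0.75 × 450 × 384 = 129.6 kN.
Governing: min(174.6, 123.9, 136.1, 94.8, 129.6) = 94.8 kN → block shear.

94.8 kN (block shear governs)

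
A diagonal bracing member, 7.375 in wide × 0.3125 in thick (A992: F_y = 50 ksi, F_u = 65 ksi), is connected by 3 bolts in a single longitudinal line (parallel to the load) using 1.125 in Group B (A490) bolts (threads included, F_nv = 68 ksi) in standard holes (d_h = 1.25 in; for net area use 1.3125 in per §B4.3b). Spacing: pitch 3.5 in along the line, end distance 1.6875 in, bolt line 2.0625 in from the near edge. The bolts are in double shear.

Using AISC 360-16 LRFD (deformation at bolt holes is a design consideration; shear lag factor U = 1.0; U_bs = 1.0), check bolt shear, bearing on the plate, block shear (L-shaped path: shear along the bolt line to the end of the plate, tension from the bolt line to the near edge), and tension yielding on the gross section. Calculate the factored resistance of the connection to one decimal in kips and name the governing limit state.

70.8 kips (block shear governs)

Bolt shear: A_b = π(1.125)²/4 = 0.99402 in². φR_n = 0.75 × 68 × 0.99402 × 3 × 2 = 304.2 kips.
Bearing (0.3125 in plate, F_u = 65 ksi): end bolts L_c = 1.6875 − 1.25/2 = 1.0625, R_n = min(1.2×1.0625×0.3125×65, 2.4×1.125×0.3125×65) = 25.898 kips/bolt; interior L_c = 3.5 − 1.25 = 2.25, R_n = 54.844 kips/bolt. φR_n = 0.75 × (1×25.898 + 2×54.844) = 101.7 kips.
Block shear: shear path 1×[1.6875+2×3.5] = 1×8.6875 in, A_gv = 2.7148, A_nv = 1×(8.6875 − 2.5×1.3125)×0.3125 = 1.6895 in²; tension to near edge: (2.0625 − 0.5×1.3125)×0.3125 = 0.43945 in². R_n = min(0.6×65×1.6895, 0.6×50×2.7148) + 1.0×65×0.43945 = min(65.891, 81.444) + 28.564 = 94.455 kips. φR_n = 0.75 × 94.455 = 70.8 kips.
Tension yield (gross): A_g = 7.375×0.3125 = 2.3047 in². φR_n = 0.90 × 50 × 2.3047 = 103.7 kips.
Governing: min(304.2, 101.7, 70.8, 103.7) = 70.8 kips → block shear.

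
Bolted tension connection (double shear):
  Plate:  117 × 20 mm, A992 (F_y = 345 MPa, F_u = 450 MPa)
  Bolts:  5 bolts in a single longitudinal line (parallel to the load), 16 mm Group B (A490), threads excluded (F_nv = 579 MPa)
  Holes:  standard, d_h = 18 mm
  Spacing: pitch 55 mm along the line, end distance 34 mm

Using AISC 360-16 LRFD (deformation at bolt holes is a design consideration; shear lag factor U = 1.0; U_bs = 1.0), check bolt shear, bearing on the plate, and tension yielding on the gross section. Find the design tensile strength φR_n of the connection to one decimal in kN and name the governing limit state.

726.6 kN (gross-section yield governs)

Bolt shear: A_b = π(16)²/4 = 201.06 mm². φR_n = 0.75 × 579 × 201.06 × 5 × 2 = 873.1 kN.
Bearing (20 mm plate, F_u = 450 MPa): end bolts L_c = 34 − 18/2 = 25, R_n = min(1.2×25×20×450, 2.4×16×20×450) = 270 kN/bolt; interior L_c = 55 − 18 = 37, R_n = 345.6 kN/bolt. φR_n = 0.75 × (1×270 + 4×345.6) = 1239.3 kN.
Tension yield (gross): A_g = 117×20 = 2340 mm². φR_n = 0.90 × 345 × 2340 = 726.6 kN.
Governing: min(873.1, 1239.3, 726.6) = 726.6 kN → gross-section yield.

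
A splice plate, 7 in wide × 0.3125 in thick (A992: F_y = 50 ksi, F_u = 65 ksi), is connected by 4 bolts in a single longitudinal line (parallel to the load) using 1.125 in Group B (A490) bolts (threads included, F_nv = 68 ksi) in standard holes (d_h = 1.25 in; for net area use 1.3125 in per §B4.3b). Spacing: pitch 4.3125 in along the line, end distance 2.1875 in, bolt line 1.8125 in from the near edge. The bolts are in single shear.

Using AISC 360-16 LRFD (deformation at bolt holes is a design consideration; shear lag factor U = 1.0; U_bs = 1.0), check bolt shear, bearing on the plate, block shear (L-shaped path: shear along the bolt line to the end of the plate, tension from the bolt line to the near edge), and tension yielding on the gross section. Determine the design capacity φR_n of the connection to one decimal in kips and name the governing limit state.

Bolt shear: A_b = π(1.125)²/4 = 0.99402 in². φR_n = 0.75 × 68 × 0.99402 × 4 × 1 = 202.8 kips.
Bearing (0.3125 in plate, F_u = 65 ksi): end bolts L_c = 2.1875 − 1.25/2 = 1.5625, R_n = min(1.2×1.5625×0.3125×65, 2.4×1.125×0.3125×65) = 38.086 kips/bolt; interior L_c = 4.3125 − 1.25 = 3.0625, R_n = 54.844 kips/bolt. φR_n = 0.75 × (1×38.086 + 3×54.844) = 152.0 kips.
Block shear: shear path 1×[2.1875+3×4.3125] = 1×15.125 in, A_gv = 4.7266, A_nv = 1×(15.125 − 3.5×1.3125)×0.3125 = 3.291 in²; tension to near edge: (1.8125 − 0.5×1.3125)×0.3125 = 0.36133 in². R_n = min(0.6×65×3.291, 0.6×50×4.7266) + 1.0×65×0.36133 = min(128.35, 141.8) + 23.486 = 151.84 kips. φR_n = 0.75 × 151.84 = 113.9 kips.
Tension yield (gross): A_g = 7×0.3125 = 2.1875 in². φR_n = 0.90 × 50 × 2.1875 = 98.4 kips.
Governing: min(202.8, 152.0, 113.9, 98.4) = 98.4 kips → gross-section yield.

98.4 kips (gross-section yield governs)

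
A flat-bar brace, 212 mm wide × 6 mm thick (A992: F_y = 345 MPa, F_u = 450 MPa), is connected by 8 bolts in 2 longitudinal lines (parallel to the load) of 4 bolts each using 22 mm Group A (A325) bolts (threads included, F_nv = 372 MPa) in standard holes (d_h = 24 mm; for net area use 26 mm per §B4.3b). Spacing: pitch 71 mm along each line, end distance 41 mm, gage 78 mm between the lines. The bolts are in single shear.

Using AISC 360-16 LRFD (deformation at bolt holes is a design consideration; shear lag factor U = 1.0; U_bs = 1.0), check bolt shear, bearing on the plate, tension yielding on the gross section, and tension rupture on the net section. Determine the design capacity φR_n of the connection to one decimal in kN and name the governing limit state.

Bolt shear: A_b = π(22)²/4 = 380.13 mm². φR_n = 0.75 × 372 × 380.13 × 8 × 1 = 848.5 kN.
Bearing (6 mm plate, F_u = 450 MPa): end bolts L_c = 41 − 24/2 = 29, R_n = min(1.2×29×6×450, 2.4×22×6×450) = 93.96 kN/bolt; interior L_c = 71 − 24 = 47, R_n = 142.56 kN/bolt. φR_n = 0.75 × (2×93.96 + 6×142.56) = 782.5 kN.
Tension yield (gross): A_g = 212×6 = 1272 mm². φR_n = 0.90 × 345 × 1272 = 395.0 kN.
Tension rupture (net): A_n = (212 − 2×26)×6 = 960 mm² (U = 1.0, A_e = A_n). φR_n = 0.75 × 450 × 960 = 324.0 kN.
Governing: min(848.5, 782.5, 395.0, 324.0) = 324.0 kN → net-section rupture.

324.0 kN (net-section rupture governs)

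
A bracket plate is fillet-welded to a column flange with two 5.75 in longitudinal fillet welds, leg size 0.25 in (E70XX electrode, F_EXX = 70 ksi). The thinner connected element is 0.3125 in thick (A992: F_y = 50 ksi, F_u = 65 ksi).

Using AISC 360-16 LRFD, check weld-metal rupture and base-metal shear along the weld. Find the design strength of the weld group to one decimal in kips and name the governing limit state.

64.0 kips (weld metal governs)

Weld metal: throat = 0.707×0.25 = 0.17675 in, L = 2×5.75 = 11.5 in. φR_n = 0.75 × 0.6 × 70 × 0.17675 × 11.5 = 64.0 kips.
Base metal shear (0.3125 in plate): yield φR_n = 1.0×0.6×50×0.3125×11.5 = 107.8 kips; rupture φR_n = 0.75×0.6×65×0.3125×11.5 = 105.1 kips; take 105.1 kips (rupture).
Governing: min(64.0, 105.1) = 64.0 kips → weld metal.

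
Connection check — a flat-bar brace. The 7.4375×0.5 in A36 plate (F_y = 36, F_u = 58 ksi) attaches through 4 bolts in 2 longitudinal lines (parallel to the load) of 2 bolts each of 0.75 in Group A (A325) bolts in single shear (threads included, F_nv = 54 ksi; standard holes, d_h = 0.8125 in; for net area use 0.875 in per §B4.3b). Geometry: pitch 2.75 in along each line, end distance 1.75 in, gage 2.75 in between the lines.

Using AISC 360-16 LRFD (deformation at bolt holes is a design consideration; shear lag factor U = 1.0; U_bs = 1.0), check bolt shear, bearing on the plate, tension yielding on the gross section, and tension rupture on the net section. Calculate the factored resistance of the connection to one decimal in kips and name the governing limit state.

71.6 kips (bolt shear governs)

Bolt shear: A_b = π(0.75)²/4 = 0.44179 in². φR_n = 0.75 × 54 × 0.44179 × 4 × 1 = 71.6 kips.
Bearing (0.5 in plate, F_u = 58 ksi): end bolts L_c = 1.75 − 0.8125/2 = 1.34375, R_n = min(1.2×1.34375×0.5×58, 2.4×0.75×0.5×58) = 46.763 kips/bolt; interior L_c = 2.75 − 0.8125 = 1.9375, R_n = 52.2 kips/bolt. φR_n = 0.75 × (2×46.763 + 2×52.2) = 148.4 kips.
Tension yield (gross): A_g = 7.4375×0.5 = 3.7188 in². φR_n = 0.90 × 36 × 3.7188 = 120.5 kips.
Tension rupture (net): A_n = (7.4375 − 2×0.875)×0.5 = 2.8438 in² (U = 1.0, A_e = A_n). φR_n = 0.75 × 58 × 2.8438 = 123.7 kips.
Governing: min(71.6, 148.4, 120.5, 123.7) = 71.6 kips → bolt shear.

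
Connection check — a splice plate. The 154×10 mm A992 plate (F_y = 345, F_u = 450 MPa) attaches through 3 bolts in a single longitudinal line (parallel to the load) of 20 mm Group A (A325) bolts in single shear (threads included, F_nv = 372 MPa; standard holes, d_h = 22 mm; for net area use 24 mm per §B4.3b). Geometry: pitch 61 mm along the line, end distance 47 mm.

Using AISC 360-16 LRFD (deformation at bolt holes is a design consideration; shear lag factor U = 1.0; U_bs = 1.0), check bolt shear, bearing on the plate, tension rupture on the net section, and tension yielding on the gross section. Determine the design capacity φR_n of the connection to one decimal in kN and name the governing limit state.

Bolt shear: A_b = π(20)²/4 = 314.16 mm². φR_n = 0.75 × 372 × 314.16 × 3 × 1 = 263.0 kN.
Bearing (10 mm plate, F_u = 450 MPa): end bolts L_c = 47 − 22/2 = 36, R_n = min(1.2×36×10×450, 2.4×20×10×450) = 194.4 kN/bolt; interior L_c = 61 − 22 = 39, R_n = 210.6 kN/bolt. φR_n = 0.75 × (1×194.4 + 2×210.6) = 461.7 kN.
Tension rupture (net): A_n = (154 − 1×24)×10 = 1300 mm² (U = 1.0, A_e = A_n). φR_n = 0.75 × 450 × 1300 = 438.8 kN.
Tension yield (gross): A_g = 154×10 = 1540 mm². φR_n = 0.90 × 345 × 1540 = 478.2 kN.
Governing: min(263.0, 461.7, 438.8, 478.2) = 263.0 kN → bolt shear.

263.0 kN (bolt shear governs)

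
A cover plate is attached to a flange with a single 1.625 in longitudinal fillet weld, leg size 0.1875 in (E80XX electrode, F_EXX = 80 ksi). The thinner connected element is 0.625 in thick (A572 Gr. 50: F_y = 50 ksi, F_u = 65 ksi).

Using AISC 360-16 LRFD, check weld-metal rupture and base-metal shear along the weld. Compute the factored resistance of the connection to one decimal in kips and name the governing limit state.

Weld metal: throat = 0.707×0.1875 = 0.13256 in, L = 1.625 in. φR_n = 0.75 × 0.6 × 80 × 0.13256 × 1.625 = 7.8 kips.
Base metal shear (0.625 in plate): yield φR_n = 1.0×0.6×50×0.625×1.625 = 30.5 kips; rupture φR_n = 0.75×0.6×65×0.625×1.625 = 29.7 kips; take 29.7 kips (rupture).
Governing: min(7.8, 29.7) = 7.8 kips → weld metal.

7.8 kips (weld metal governs)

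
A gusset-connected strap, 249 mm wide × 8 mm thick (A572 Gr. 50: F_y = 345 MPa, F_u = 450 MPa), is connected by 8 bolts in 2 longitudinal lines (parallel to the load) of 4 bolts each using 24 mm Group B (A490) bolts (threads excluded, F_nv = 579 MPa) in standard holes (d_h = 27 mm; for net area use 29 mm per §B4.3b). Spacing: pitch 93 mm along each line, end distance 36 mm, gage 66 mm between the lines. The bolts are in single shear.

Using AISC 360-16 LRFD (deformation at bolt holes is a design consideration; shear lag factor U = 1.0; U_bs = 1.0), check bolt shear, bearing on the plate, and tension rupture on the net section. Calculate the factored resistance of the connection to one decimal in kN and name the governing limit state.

515.7 kN (net-section rupture governs)

Bolt shear: A_b = π(24)²/4 = 452.39 mm². φR_n = 0.75 × 579 × 452.39 × 8 × 1 = 1571.6 kN.
Bearing (8 mm plate, F_u = 450 MPa): end bolts L_c = 36 − 27/2 = 22.5, R_n = min(1.2×22.5×8×450, 2.4×24×8×450) = 97.2 kN/bolt; interior L_c = 93 − 27 = 66, R_n = 207.36 kN/bolt. φR_n = 0.75 × (2×97.2 + 6×207.36) = 1078.9 kN.
Tension rupture (net): A_n = (249 − 2×29)×8 = 1528 mm² (U = 1.0, A_e = A_n). φR_n = 0.75 × 450 × 1528 = 515.7 kN.
Governing: min(1571.6, 1078.9, 515.7) = 515.7 kN → net-section rupture.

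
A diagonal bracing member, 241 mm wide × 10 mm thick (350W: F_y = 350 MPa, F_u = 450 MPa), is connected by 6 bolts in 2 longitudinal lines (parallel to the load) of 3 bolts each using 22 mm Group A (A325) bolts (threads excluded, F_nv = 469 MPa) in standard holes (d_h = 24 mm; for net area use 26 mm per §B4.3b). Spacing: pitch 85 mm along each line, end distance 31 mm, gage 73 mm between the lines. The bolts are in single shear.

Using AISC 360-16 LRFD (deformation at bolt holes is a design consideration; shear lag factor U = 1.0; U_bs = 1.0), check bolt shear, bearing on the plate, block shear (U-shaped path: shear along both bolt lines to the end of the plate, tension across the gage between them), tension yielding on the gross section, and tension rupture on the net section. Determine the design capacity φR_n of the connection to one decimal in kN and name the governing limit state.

Bolt shear: A_b = π(22)²/4 = 380.13 mm². φR_n = 0.75 × 469 × 380.13 × 6 × 1 = 802.3 kN.
Bearing (10 mm plate, F_u = 450 MPa): end bolts L_c = 31 − 24/2 = 19, R_n = min(1.2×19×10×450, 2.4×22×10×450) = 102.6 kN/bolt; interior L_c = 85 − 24 = 61, R_n = 237.6 kN/bolt. φR_n = 0.75 × (2×102.6 + 4×237.6) = 866.7 kN.
Block shear: shear path 2×[31+2×85] = 2×201 mm, A_gv = 4020, A_nv = 2×(201 − 2.5×26)×10 = 2720 mm²; tension across gage: (73 − 1×26)×10 = 470 mm². R_n = min(0.6×450×2720, 0.6×350×4020) + 1.0×450×470 = min(734.4, 844.2) + 211.5 = 945.9 kN. φR_n = 0.75 × 945.9 = 709.4 kN.
Tension yield (gross): A_g = 241×10 = 2410 mm². φR_n = 0.90 × 350 × 2410 = 759.2 kN.
Tension rupture (net): A_n = (241 − 2×26)×10 = 1890 mm² (U = 1.0, A_e = A_n). φR_n = 0.75 × 450 × 1890 = 637.9 kN.
Governing: min(802.3, 866.7, 709.4, 759.2, 637.9) = 637.9 kN → net-section rupture.

637.9 kN (net-section rupture governs)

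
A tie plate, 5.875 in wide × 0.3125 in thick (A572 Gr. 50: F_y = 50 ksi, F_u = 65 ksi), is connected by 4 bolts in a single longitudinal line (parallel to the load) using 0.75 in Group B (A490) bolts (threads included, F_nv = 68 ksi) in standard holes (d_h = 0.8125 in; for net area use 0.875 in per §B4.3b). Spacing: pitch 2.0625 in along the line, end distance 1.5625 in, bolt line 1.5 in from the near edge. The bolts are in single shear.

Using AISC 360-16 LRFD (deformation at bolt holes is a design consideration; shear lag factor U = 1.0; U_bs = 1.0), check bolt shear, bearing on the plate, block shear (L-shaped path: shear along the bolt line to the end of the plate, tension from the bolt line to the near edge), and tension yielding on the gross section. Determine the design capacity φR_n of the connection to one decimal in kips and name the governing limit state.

Bolt shear: A_b = π(0.75)²/4 = 0.44179 in². φR_n = 0.75 × 68 × 0.44179 × 4 × 1 = 90.1 kips.
Bearing (0.3125 in plate, F_u = 65 ksi): end bolts L_c = 1.5625 − 0.8125/2 = 1.15625, R_n = min(1.2×1.15625×0.3125×65, 2.4×0.75×0.3125×65) = 28.184 kips/bolt; interior L_c = 2.0625 − 0.8125 = 1.25, R_n = 30.469 kips/bolt. φR_n = 0.75 × (1×28.184 + 3×30.469) = 89.7 kips.
Block shear: shear path 1×[1.5625+3×2.0625] = 1×7.75 in, A_gv = 2.4219, A_nv = 1×(7.75 − 3.5×0.875)×0.3125 = 1.4648 in²; tension to near edge: (1.5 − 0.5×0.875)×0.3125 = 0.33203 in². R_n = min(0.6×65×1.4648, 0.6×50×2.4219) + 1.0×65×0.33203 = min(57.127, 72.657) + 21.582 = 78.709 kips. φR_n = 0.75 × 78.709 = 59.0 kips.
Tension yield (gross): A_g = 5.875×0.3125 = 1.8359 in². φR_n = 0.90 × 50 × 1.8359 = 82.6 kips.
Governing: min(90.1, 89.7, 59.0, 82.6) = 59.0 kips → block shear.

59.0 kips (block shear governs)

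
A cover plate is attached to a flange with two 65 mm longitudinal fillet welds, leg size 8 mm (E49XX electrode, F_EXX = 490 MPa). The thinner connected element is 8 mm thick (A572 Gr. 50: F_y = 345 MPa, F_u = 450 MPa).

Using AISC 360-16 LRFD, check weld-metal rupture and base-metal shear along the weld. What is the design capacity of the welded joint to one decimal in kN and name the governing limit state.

162.1 kN (weld metal governs)

Weld metal: throat = 0.707×8 = 5.656 mm, L = 2×65 = 130 mm. φR_n = 0.75 × 0.6 × 490 × 5.656 × 130 = 162.1 kN.
Base metal shear (8 mm plate): yield φR_n = 1.0×0.6×345×8×130 = 215.3 kN; rupture φR_n = 0.75×0.6×450×8×130 = 210.6 kN; take 210.6 kN (rupture).
Governing: min(162.1, 210.6) = 162.1 kN → weld metal.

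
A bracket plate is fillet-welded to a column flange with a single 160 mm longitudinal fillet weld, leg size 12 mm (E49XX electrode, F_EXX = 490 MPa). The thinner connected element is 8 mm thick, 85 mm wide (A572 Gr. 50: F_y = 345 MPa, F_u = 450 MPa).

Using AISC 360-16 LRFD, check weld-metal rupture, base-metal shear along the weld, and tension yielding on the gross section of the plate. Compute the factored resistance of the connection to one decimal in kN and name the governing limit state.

Weld metal: throat = 0.707×12 = 8.484 mm, L = 160 mm. φR_n = 0.75 × 0.6 × 490 × 8.484 × 160 = 299.3 kN.
Base metal shear (8 mm plate): yield φR_n = 1.0×0.6×345×8×160 = 265.0 kN; rupture φR_n = 0.75×0.6×450×8×160 = 259.2 kN; take 259.2 kN (rupture).
Tension yield (gross): A_g = 85×8 = 680 mm². φR_n = 0.90 × 345 × 680 = 211.1 kN.
Governing: min(299.3, 259.2, 211.1) = 211.1 kN → gross-section yield.

211.1 kN (gross-section yield governs)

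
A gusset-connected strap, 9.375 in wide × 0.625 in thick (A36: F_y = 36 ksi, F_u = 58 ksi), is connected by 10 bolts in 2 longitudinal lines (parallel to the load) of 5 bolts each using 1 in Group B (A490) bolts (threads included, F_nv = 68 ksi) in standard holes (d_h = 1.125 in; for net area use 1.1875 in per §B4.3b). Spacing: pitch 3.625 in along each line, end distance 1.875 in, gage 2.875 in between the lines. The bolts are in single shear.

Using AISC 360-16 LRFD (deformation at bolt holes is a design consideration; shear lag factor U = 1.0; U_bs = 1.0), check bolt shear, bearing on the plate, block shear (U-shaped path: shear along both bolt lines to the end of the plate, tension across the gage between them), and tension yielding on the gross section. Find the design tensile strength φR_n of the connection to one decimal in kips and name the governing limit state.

Bolt shear: A_b = π(1)²/4 = 0.7854 in². φR_n = 0.75 × 68 × 0.7854 × 10 × 1 = 400.6 kips.
Bearing (0.625 in plate, F_u = 58 ksi): end bolts L_c = 1.875 − 1.125/2 = 1.3125, R_n = min(1.2×1.3125×0.625×58, 2.4×1×0.625×58) = 57.094 kips/bolt; interior L_c = 3.625 − 1.125 = 2.5, R_n = 87 kips/bolt. φR_n = 0.75 × (2×57.094 + 8×87) = 607.6 kips.
Block shear: shear path 2×[1.875+4×3.625] = 2×16.375 in, A_gv = 20.469, A_nv = 2×(16.375 − 4.5×1.1875)×0.625 = 13.789 in²; tension across gage: (2.875 − 1×1.1875)×0.625 = 1.0547 in². R_n = min(0.6×58×13.789, 0.6×36×20.469) + 1.0×58×1.0547 = min(479.86, 442.13) + 61.173 = 503.3 kips. φR_n = 0.75 × 503.3 = 377.5 kips.
Tension yield (gross): A_g = 9.375×0.625 = 5.8594 in². φR_n = 0.90 × 36 × 5.8594 = 189.8 kips.
Governing: min(400.6, 607.6, 377.5, 189.8) = 189.8 kips → gross-section yield.

189.8 kips (gross-section yield governs)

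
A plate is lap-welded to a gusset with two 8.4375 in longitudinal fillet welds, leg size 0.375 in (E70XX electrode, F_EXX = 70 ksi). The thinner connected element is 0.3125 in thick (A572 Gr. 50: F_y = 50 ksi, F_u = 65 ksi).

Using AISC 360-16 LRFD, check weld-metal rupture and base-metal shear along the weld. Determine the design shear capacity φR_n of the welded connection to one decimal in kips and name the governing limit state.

140.9 kips (weld metal governs)

Weld metal: throat = 0.707×0.375 = 0.26513 in, L = 2×8.4375 = 16.875 in. φR_n = 0.75 × 0.6 × 70 × 0.26513 × 16.875 = 140.9 kips.
Base metal shear (0.3125 in plate): yield φR_n = 1.0×0.6×50×0.3125×16.875 = 158.2 kips; rupture φR_n = 0.75×0.6×65×0.3125×16.875 = 154.2 kips; take 154.2 kips (rupture).
Governing: min(140.9, 154.2) = 140.9 kips → weld metal.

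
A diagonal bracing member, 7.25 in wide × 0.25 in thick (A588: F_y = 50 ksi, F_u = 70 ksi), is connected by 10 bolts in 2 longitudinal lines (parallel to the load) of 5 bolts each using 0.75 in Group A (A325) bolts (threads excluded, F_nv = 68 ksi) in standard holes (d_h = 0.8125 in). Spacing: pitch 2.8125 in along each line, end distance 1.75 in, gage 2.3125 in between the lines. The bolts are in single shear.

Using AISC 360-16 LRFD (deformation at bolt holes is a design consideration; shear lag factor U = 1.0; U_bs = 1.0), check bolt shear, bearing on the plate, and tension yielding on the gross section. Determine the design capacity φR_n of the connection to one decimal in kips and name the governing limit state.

81.6 kips (gross-section yield governs)

Bolt shear: A_b = π(0.75)²/4 = 0.44179 in². φR_n = 0.75 × 68 × 0.44179 × 10 × 1 = 225.3 kips.
Bearing (0.25 in plate, F_u = 70 ksi): end bolts L_c = 1.75 − 0.8125/2 = 1.34375, R_n = min(1.2×1.34375×0.25×70, 2.4×0.75×0.25×70) = 28.219 kips/bolt; interior L_c = 2.8125 − 0.8125 = 2, R_n = 31.5 kips/bolt. φR_n = 0.75 × (2×28.219 + 8×31.5) = 231.3 kips.
Tension yield (gross): A_g = 7.25×0.25 = 1.8125 in². φR_n = 0.90 × 50 × 1.8125 = 81.6 kips.
Governing: min(225.3, 231.3, 81.6) = 81.6 kips → gross-section yield.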